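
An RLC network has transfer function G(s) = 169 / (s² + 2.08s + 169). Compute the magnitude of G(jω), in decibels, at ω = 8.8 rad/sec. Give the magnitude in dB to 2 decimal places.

5.15 dB

|(j8.8)² + 2.08(j8.8) + 169| = |91.56 + j18.304| = 93.37
|G(j8.8)| = 169 / 93.37 = 1.81
20 log₁₀(1.81) = 5.153 dB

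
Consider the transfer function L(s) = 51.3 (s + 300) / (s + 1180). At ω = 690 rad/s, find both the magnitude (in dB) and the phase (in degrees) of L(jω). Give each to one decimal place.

|j690 + 300| = √(690² + 300²) = 752.4
|j690 + 1180| = √(690² + 1180²) = 1367
|L(j690)| = 51.3 × 752.4 / 1367 = 28.237
20 log₁₀(28.237) = 29.02 dB
∠(j690 + 300) = arctan(690/300) = 66.50°
∠(j690 + 1180) = arctan(690/1180) = 30.32°
∠L(j690) = 66.50° − 30.32° = 36.18°

|L| = 29.0 dB, ∠L = 36.2 deg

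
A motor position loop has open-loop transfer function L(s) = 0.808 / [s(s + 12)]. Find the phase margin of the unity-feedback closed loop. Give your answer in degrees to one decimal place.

89.7°

Gain crossover: |L(jω)| = 1 at ω ≈ 0.0673 rad/sec.
∠L(j0.0673) = −90° − arctan(0.0673/12) ≈ -90.32°
PM = 180° + (-90.32°) = 89.68°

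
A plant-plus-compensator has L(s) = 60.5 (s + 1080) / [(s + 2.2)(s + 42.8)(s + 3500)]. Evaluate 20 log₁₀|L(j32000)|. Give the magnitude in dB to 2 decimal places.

-144.62 dB

|j32000 + 1080| = √(32000² + 1080²) = 3.202e+04
|j32000 + 2.2| = √(32000² + 2.2²) = 3.2e+04
|j32000 + 42.8| = √(32000² + 42.8²) = 3.2e+04
|j32000 + 3500| = √(32000² + 3500²) = 3.219e+04
|L(j32000)| = 60.5 × 3.202e+04 / (3.2e+04 × 3.2e+04 × 3.219e+04) = 5.8765e-08
20 log₁₀(5.8765e-08) = -144.618 dB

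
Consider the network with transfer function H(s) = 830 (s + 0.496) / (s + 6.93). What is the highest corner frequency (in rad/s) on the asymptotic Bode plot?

6.93 rad/s

Break frequencies occur at each pole and zero magnitude: 0.496 rad/s, 6.93 rad/s.
The highest is 6.93 rad/s.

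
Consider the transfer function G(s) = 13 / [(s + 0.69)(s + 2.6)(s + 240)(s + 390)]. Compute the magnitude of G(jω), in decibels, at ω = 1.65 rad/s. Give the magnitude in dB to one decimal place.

-92.0 dB

|j1.65 + 0.69| = √(1.65² + 0.69²) = 1.788
|j1.65 + 2.6| = √(1.65² + 2.6²) = 3.079
|j1.65 + 240| = √(1.65² + 240²) = 240
|j1.65 + 390| = √(1.65² + 390²) = 390
|G(j1.65)| = 13 / (1.788 × 3.079 × 240 × 390) = 2.5218e-05
20 log₁₀(2.5218e-05) = -91.97 dB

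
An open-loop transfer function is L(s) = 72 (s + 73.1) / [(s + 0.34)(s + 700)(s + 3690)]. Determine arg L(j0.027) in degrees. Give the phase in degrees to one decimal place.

∠(j0.027 + 73.1) = arctan(0.027/73.1) = 0.02°
∠(j0.027 + 0.34) = arctan(0.027/0.34) = 4.54°
∠(j0.027 + 700) = arctan(0.027/700) = 0.00°
∠(j0.027 + 3690) = arctan(0.027/3690) = 0.00°
∠L(j0.027) = 0.02° − (4.54° + 0.00° + 0.00°) = -4.52°

-4.5°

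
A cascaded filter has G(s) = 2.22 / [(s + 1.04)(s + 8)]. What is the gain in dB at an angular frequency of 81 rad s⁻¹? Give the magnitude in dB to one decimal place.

|j81 + 1.04| = √(81² + 1.04²) = 81.01
|j81 + 8| = √(81² + 8²) = 81.39
|G(j81)| = 2.22 / (81.01 × 81.39) = 0.0003367
20 log₁₀(0.0003367) = -69.46 dB

-69.5 dB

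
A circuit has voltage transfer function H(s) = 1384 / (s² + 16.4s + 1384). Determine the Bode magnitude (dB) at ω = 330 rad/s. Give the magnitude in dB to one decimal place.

|(j330)² + 16.4(j330) + 1384| = |-1.0752e+05 + j5412| = 1.077e+05
|H(j330)| = 1384 / 1.077e+05 = 0.012856
20 log₁₀(0.012856) = -37.82 dB

-37.8 dB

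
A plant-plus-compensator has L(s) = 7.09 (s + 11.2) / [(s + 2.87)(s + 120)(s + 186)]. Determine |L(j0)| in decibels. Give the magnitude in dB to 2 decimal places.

L(0) = 7.09 × 11.2 / (2.87 × 120 × 186) = 0.0012396
20 log₁₀(0.0012396) = -58.134 dB

-58.13 dB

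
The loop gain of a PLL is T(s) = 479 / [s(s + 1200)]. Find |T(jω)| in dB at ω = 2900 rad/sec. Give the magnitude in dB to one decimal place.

|j2900 + 1200| = √(2900² + 1200²) = 3138
|j2900| = 2900
|T(j2900)| = 479 / (3138 × 2900) = 5.2628e-05
20 log₁₀(5.2628e-05) = -85.58 dB

-85.6 dB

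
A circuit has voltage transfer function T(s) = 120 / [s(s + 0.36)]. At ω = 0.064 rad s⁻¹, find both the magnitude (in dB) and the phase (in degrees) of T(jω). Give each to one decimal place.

|T| = 74.2 dB, ∠T = -100.1 deg

|j0.064 + 0.36| = √(0.064² + 0.36²) = 0.3656
|j0.064| = 0.064
|T(j0.064)| = 120 / (0.3656 × 0.064) = 5127.9
20 log₁₀(5127.9) = 74.20 dB
∠(j0.064 + 0.36) = arctan(0.064/0.36) = 10.08°
∠(j0.064) = 90.00°
∠T(j0.064) = − (10.08° + 90.00°) = -100.08°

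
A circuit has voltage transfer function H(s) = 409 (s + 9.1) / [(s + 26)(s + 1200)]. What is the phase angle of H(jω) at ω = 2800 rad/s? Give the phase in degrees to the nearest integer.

∠(j2800 + 9.1) = arctan(2800/9.1) = 89.81°
∠(j2800 + 26) = arctan(2800/26) = 89.47°
∠(j2800 + 1200) = arctan(2800/1200) = 66.80°
∠H(j2800) = 89.81° − (89.47° + 66.80°) = -66.46°

-66 deg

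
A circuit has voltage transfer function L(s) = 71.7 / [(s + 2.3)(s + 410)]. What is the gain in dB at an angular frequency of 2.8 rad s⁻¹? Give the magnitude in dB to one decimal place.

|j2.8 + 2.3| = √(2.8² + 2.3²) = 3.624
|j2.8 + 410| = √(2.8² + 410²) = 410
|L(j2.8)| = 71.7 / (3.624 × 410) = 0.048261
20 log₁₀(0.048261) = -26.33 dB

-26.3 dB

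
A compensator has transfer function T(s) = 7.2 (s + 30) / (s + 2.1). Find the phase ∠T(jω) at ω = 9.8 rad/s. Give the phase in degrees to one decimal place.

-59.8 deg

∠(j9.8 + 30) = arctan(9.8/30) = 18.09°
∠(j9.8 + 2.1) = arctan(9.8/2.1) = 77.91°
∠T(j9.8) = 18.09° − 77.91° = -59.81°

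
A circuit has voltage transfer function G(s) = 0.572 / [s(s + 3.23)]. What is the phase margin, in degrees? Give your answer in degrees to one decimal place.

Gain crossover: |G(jω)| = 1 at ω ≈ 0.177 rad/s.
∠G(j0.177) = −90° − arctan(0.177/3.23) ≈ -93.13°
PM = 180° + (-93.13°) = 86.87°

86.9 deg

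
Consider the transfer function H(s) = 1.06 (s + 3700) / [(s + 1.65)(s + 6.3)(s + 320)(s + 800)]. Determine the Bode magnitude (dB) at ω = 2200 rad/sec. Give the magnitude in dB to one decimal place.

-194.8 dB

|j2200 + 3700| = √(2200² + 3700²) = 4305
|j2200 + 1.65| = √(2200² + 1.65²) = 2200
|j2200 + 6.3| = √(2200² + 6.3²) = 2200
|j2200 + 320| = √(2200² + 320²) = 2223
|j2200 + 800| = √(2200² + 800²) = 2341
|H(j2200)| = 1.06 × 4305 / (2200 × 2200 × 2223 × 2341) = 1.8115e-10
20 log₁₀(1.8115e-10) = -194.84 dB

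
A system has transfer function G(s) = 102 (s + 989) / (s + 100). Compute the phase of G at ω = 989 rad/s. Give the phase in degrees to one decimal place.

∠(j989 + 989) = arctan(989/989) = 45.00°
∠(j989 + 100) = arctan(989/100) = 84.23°
∠G(j989) = 45.00° − 84.23° = -39.23°

-39.2°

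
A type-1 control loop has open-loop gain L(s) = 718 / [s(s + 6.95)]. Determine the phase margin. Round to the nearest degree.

15 deg

Gain crossover: |L(jω)| = 1 at ω ≈ 26.3 rad/sec.
∠L(j26.3) = −90° − arctan(26.3/6.95) ≈ -165.22°
PM = 180° + (-165.22°) = 14.78°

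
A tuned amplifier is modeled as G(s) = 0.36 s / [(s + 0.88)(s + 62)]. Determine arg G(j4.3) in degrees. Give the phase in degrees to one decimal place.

∠(j4.3) = 90.00°
∠(j4.3 + 0.88) = arctan(4.3/0.88) = 78.43°
∠(j4.3 + 62) = arctan(4.3/62) = 3.97°
∠G(j4.3) = 90.00° − (78.43° + 3.97°) = 7.60°

7.6°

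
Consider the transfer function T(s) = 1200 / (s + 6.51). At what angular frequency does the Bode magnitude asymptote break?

6.51 rad s⁻¹

The single real pole at s = −6.51 gives a corner at ω = 6.51 rad s⁻¹.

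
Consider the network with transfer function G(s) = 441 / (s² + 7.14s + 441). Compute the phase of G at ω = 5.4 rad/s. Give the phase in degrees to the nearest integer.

∠[(j5.4)² + 7.14(j5.4) + 441] = ∠[411.84 + j38.556] = 5.35°
∠G(j5.4) = −5.35° = -5.35°

-5°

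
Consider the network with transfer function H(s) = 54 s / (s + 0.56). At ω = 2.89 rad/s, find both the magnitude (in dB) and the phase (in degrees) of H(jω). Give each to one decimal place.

|H| = 34.5 dB, ∠H = 11.0°

|j2.89| = 2.89
|j2.89 + 0.56| = √(2.89² + 0.56²) = 2.944
|H(j2.89)| = 54 × 2.89 / 2.944 = 53.014
20 log₁₀(53.014) = 34.49 dB
∠(j2.89) = 90.00°
∠(j2.89 + 0.56) = arctan(2.89/0.56) = 79.03°
∠H(j2.89) = 90.00° − 79.03° = 10.97°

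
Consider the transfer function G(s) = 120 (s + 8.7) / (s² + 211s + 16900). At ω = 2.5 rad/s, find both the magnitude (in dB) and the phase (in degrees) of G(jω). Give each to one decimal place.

|j2.5 + 8.7| = √(2.5² + 8.7²) = 9.052
|(j2.5)² + 211(j2.5) + 16900| = |16894 + j527.5| = 1.69e+04
|G(j2.5)| = 120 × 9.052 / 1.69e+04 = 0.064268
20 log₁₀(0.064268) = -23.84 dB
∠(j2.5 + 8.7) = arctan(2.5/8.7) = 16.03°
∠[(j2.5)² + 211(j2.5) + 16900] = ∠[16894 + j527.5] = 1.79°
∠G(j2.5) = 16.03° − 1.79° = 14.24°

|G| = -23.8 dB, ∠G = 14.2 deg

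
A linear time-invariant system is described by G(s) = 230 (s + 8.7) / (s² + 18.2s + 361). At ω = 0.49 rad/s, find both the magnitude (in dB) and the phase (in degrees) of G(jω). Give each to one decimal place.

|G| = 14.9 dB, ∠G = 1.8°

|j0.49 + 8.7| = √(0.49² + 8.7²) = 8.714
|(j0.49)² + 18.2(j0.49) + 361| = |360.76 + j8.918| = 360.9
|G(j0.49)| = 230 × 8.714 / 360.9 = 5.5537
20 log₁₀(5.5537) = 14.89 dB
∠(j0.49 + 8.7) = arctan(0.49/8.7) = 3.22°
∠[(j0.49)² + 18.2(j0.49) + 361] = ∠[360.76 + j8.918] = 1.42°
∠G(j0.49) = 3.22° − 1.42° = 1.81°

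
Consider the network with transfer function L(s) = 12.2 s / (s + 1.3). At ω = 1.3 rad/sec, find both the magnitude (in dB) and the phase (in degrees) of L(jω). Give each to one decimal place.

|j1.3| = 1.3
|j1.3 + 1.3| = √(1.3² + 1.3²) = 1.838
|L(j1.3)| = 12.2 × 1.3 / 1.838 = 8.6267
20 log₁₀(8.6267) = 18.72 dB
∠(j1.3) = 90.00°
∠(j1.3 + 1.3) = arctan(1.3/1.3) = 45.00°
∠L(j1.3) = 90.00° − 45.00° = 45.00°

|L| = 18.7 dB, ∠L = 45.0°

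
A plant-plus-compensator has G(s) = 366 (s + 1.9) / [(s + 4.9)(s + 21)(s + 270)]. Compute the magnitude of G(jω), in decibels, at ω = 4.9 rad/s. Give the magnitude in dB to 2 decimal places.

|j4.9 + 1.9| = √(4.9² + 1.9²) = 5.255
|j4.9 + 4.9| = √(4.9² + 4.9²) = 6.93
|j4.9 + 21| = √(4.9² + 21²) = 21.56
|j4.9 + 270| = √(4.9² + 270²) = 270
|G(j4.9)| = 366 × 5.255 / (6.93 × 21.56 × 270) = 0.047667
20 log₁₀(0.047667) = -26.436 dB

-26.44 dB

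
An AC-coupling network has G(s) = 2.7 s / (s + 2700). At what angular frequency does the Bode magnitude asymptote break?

2700 rad s⁻¹

The single real pole at s = −2700 gives a corner at ω = 2700 rad s⁻¹.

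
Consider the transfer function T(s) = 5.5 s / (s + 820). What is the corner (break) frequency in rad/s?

The single real pole at s = −820 gives a corner at ω = 820 rad/s.

820 rad/s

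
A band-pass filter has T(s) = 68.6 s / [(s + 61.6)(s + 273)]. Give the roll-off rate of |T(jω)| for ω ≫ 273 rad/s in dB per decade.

-20 dB/decade

With 1 zero and 2 poles, the high-frequency asymptotic slope is 20 × (1 − 2) = -20 dB/decade.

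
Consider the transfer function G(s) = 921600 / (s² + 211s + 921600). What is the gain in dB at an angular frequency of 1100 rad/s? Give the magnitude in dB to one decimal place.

|(j1100)² + 211(j1100) + 921600| = |-2.884e+05 + j2.321e+05| = 3.702e+05
|G(j1100)| = 921600 / 3.702e+05 = 2.4895
20 log₁₀(2.4895) = 7.92 dB

7.9 dB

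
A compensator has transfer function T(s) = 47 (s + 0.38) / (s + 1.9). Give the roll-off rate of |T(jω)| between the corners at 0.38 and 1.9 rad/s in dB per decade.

In this band the factors already past their corner are: zero at 0.38; net slope = 20 dB/decade.

20 dB/decade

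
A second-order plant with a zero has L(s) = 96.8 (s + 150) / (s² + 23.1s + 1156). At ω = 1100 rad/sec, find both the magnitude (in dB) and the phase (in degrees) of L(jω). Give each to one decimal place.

|L| = -21.0 dB, ∠L = -96.6 deg

|j1100 + 150| = √(1100² + 150²) = 1110
|(j1100)² + 23.1(j1100) + 1156| = |-1.2088e+06 + j25410| = 1.209e+06
|L(j1100)| = 96.8 × 1110 / 1.209e+06 = 0.08888
20 log₁₀(0.08888) = -21.02 dB
∠(j1100 + 150) = arctan(1100/150) = 82.23°
∠[(j1100)² + 23.1(j1100) + 1156] = ∠[-1.2088e+06 + j25410] = 178.80°
∠L(j1100) = 82.23° − 178.80° = -96.56°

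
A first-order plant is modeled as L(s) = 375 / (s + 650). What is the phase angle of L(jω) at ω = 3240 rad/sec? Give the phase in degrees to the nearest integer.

-79°

∠(j3240 + 650) = arctan(3240/650) = 78.66°
∠L(j3240) = −78.66° = -78.66°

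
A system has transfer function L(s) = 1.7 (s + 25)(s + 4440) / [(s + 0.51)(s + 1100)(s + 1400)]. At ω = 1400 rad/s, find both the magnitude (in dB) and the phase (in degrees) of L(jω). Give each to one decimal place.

|j1400 + 25| = √(1400² + 25²) = 1400
|j1400 + 4440| = √(1400² + 4440²) = 4655
|j1400 + 0.51| = √(1400² + 0.51²) = 1400
|j1400 + 1100| = √(1400² + 1100²) = 1780
|j1400 + 1400| = √(1400² + 1400²) = 1980
|L(j1400)| = 1.7 × 1400 × 4655 / (1400 × 1780 × 1980) = 0.0022455
20 log₁₀(0.0022455) = -52.97 dB
∠(j1400 + 25) = arctan(1400/25) = 88.98°
∠(j1400 + 4440) = arctan(1400/4440) = 17.50°
∠(j1400 + 0.51) = arctan(1400/0.51) = 89.98°
∠(j1400 + 1100) = arctan(1400/1100) = 51.84°
∠(j1400 + 1400) = arctan(1400/1400) = 45.00°
∠L(j1400) = 88.98° + 17.50° − (89.98° + 51.84° + 45.00°) = -80.34°

|L| = -53.0 dB, ∠L = -80.3°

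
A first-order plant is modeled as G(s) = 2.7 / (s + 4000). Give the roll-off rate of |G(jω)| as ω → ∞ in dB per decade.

-20 dB/decade

With 0 zeros and 1 pole, the high-frequency asymptotic slope is 20 × (0 − 1) = -20 dB/decade.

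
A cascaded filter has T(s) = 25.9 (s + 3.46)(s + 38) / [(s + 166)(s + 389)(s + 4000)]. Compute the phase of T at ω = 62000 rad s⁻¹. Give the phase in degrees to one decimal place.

-85.8°

∠(j62000 + 3.46) = arctan(62000/3.46) = 90.00°
∠(j62000 + 38) = arctan(62000/38) = 89.96°
∠(j62000 + 166) = arctan(62000/166) = 89.85°
∠(j62000 + 389) = arctan(62000/389) = 89.64°
∠(j62000 + 4000) = arctan(62000/4000) = 86.31°
∠T(j62000) = 90.00° + 89.96° − (89.85° + 89.64° + 86.31°) = -85.83°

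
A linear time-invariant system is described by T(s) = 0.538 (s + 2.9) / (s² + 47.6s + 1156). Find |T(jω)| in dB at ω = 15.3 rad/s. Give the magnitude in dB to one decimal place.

|j15.3 + 2.9| = √(15.3² + 2.9²) = 15.57
|(j15.3)² + 47.6(j15.3) + 1156| = |921.91 + j728.28| = 1175
|T(j15.3)| = 0.538 × 15.57 / 1175 = 0.007131
20 log₁₀(0.007131) = -42.94 dB

-42.9 dB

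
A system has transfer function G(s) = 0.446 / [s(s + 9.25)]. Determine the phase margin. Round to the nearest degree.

90°

Gain crossover: |G(jω)| = 1 at ω ≈ 0.0482 rad s⁻¹.
∠G(j0.0482) = −90° − arctan(0.0482/9.25) ≈ -90.30°
PM = 180° + (-90.30°) = 89.70°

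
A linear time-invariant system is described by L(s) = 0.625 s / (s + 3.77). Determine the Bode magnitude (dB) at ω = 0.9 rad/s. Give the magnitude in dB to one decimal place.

-16.8 dB

|j0.9| = 0.9
|j0.9 + 3.77| = √(0.9² + 3.77²) = 3.876
|L(j0.9)| = 0.625 × 0.9 / 3.876 = 0.14513
20 log₁₀(0.14513) = -16.77 dB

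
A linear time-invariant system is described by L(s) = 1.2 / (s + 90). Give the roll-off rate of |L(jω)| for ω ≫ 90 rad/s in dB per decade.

-20 dB/decade

With 0 zeros and 1 pole, the high-frequency asymptotic slope is 20 × (0 − 1) = -20 dB/decade.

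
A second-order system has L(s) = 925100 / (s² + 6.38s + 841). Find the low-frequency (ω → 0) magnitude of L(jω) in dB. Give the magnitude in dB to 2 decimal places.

60.83 dB

L(0) = 925100 / 841 = 1100
20 log₁₀(1100) = 60.828 dB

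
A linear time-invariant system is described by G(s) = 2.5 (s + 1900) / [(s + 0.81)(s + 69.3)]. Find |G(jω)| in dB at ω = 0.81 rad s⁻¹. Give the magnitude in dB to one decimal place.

35.5 dB

|j0.81 + 1900| = √(0.81² + 1900²) = 1900
|j0.81 + 0.81| = √(0.81² + 0.81²) = 1.146
|j0.81 + 69.3| = √(0.81² + 69.3²) = 69.3
|G(j0.81)| = 2.5 × 1900 / (1.146 × 69.3) = 59.832
20 log₁₀(59.832) = 35.54 dB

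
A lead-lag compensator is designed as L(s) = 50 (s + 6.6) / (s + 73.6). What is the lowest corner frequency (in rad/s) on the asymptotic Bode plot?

6.6 rad/s

Break frequencies occur at each pole and zero magnitude: 6.6 rad/s, 73.6 rad/s.
The lowest is 6.6 rad/s.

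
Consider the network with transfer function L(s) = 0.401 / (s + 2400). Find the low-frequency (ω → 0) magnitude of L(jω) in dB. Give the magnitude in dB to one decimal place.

L(0) = 0.401 / 2400 = 0.00016708
20 log₁₀(0.00016708) = -75.54 dB

-75.5 dB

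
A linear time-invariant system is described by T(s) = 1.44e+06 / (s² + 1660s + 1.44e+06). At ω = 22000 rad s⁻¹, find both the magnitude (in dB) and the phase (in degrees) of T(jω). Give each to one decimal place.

|(j22000)² + 1660(j22000) + 1.44e+06| = |-4.8256e+08 + j3.652e+07| = 4.839e+08
|T(j22000)| = 1.44e+06 / 4.839e+08 = 0.0029756
20 log₁₀(0.0029756) = -50.53 dB
∠[(j22000)² + 1660(j22000) + 1.44e+06] = ∠[-4.8256e+08 + j3.652e+07] = 175.67°
∠T(j22000) = −175.67° = -175.67°

|T| = -50.5 dB, ∠T = -175.7 deg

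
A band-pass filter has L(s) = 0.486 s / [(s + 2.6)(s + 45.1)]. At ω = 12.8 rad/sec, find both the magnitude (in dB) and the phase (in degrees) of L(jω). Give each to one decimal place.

|L| = -39.9 dB, ∠L = -4.4°

|j12.8| = 12.8
|j12.8 + 2.6| = √(12.8² + 2.6²) = 13.06
|j12.8 + 45.1| = √(12.8² + 45.1²) = 46.88
|L(j12.8)| = 0.486 × 12.8 / (13.06 × 46.88) = 0.010159
20 log₁₀(0.010159) = -39.86 dB
∠(j12.8) = 90.00°
∠(j12.8 + 2.6) = arctan(12.8/2.6) = 78.52°
∠(j12.8 + 45.1) = arctan(12.8/45.1) = 15.84°
∠L(j12.8) = 90.00° − (78.52° + 15.84°) = -4.36°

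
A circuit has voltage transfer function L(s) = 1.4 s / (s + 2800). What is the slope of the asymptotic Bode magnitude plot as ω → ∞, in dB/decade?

0 dB/decade

With 1 zero and 1 pole, the high-frequency asymptotic slope is 20 × (1 − 1) = 0 dB/decade.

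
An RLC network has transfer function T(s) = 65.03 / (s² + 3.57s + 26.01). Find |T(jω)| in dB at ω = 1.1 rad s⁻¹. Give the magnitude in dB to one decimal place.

8.3 dB

|(j1.1)² + 3.57(j1.1) + 26.01| = |24.8 + j3.927| = 25.11
|T(j1.1)| = 65.03 / 25.11 = 2.5899
20 log₁₀(2.5899) = 8.27 dB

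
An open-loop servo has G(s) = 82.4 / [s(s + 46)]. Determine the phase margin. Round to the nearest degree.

88°

Gain crossover: |G(jω)| = 1 at ω ≈ 1.79 rad/s.
∠G(j1.79) = −90° − arctan(1.79/46) ≈ -92.23°
PM = 180° + (-92.23°) = 87.77°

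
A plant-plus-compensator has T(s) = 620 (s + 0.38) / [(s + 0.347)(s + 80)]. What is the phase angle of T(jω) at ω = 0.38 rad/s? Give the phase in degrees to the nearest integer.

∠(j0.38 + 0.38) = arctan(0.38/0.38) = 45.00°
∠(j0.38 + 0.347) = arctan(0.38/0.347) = 47.60°
∠(j0.38 + 80) = arctan(0.38/80) = 0.27°
∠T(j0.38) = 45.00° − (47.60° + 0.27°) = -2.87°

-3°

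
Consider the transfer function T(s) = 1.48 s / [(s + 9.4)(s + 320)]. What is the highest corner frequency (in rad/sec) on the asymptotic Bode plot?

Break frequencies occur at each pole and zero magnitude: 9.4 rad/sec, 320 rad/sec.
The highest is 320 rad/sec.

320 rad/sec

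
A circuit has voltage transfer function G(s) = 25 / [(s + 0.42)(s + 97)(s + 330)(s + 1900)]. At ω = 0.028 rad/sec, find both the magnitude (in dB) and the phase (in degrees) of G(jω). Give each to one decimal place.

|G| = -120.2 dB, ∠G = -3.8 deg

|j0.028 + 0.42| = √(0.028² + 0.42²) = 0.4209
|j0.028 + 97| = √(0.028² + 97²) = 97
|j0.028 + 330| = √(0.028² + 330²) = 330
|j0.028 + 1900| = √(0.028² + 1900²) = 1900
|G(j0.028)| = 25 / (0.4209 × 97 × 330 × 1900) = 9.7654e-07
20 log₁₀(9.7654e-07) = -120.21 dB
∠(j0.028 + 0.42) = arctan(0.028/0.42) = 3.81°
∠(j0.028 + 97) = arctan(0.028/97) = 0.02°
∠(j0.028 + 330) = arctan(0.028/330) = 0.00°
∠(j0.028 + 1900) = arctan(0.028/1900) = 0.00°
∠G(j0.028) = − (3.81° + 0.02° + 0.00° + 0.00°) = -3.84°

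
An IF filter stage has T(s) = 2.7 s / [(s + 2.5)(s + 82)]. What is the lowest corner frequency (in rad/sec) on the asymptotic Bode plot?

Break frequencies occur at each pole and zero magnitude: 2.5 rad/sec, 82 rad/sec.
The lowest is 2.5 rad/sec.

2.5 rad/sec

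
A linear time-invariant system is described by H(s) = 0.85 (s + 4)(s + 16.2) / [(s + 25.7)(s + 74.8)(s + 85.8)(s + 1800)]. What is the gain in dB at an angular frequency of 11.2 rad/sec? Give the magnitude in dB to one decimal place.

|j11.2 + 4| = √(11.2² + 4²) = 11.89
|j11.2 + 16.2| = √(11.2² + 16.2²) = 19.69
|j11.2 + 25.7| = √(11.2² + 25.7²) = 28.03
|j11.2 + 74.8| = √(11.2² + 74.8²) = 75.63
|j11.2 + 85.8| = √(11.2² + 85.8²) = 86.53
|j11.2 + 1800| = √(11.2² + 1800²) = 1800
|H(j11.2)| = 0.85 × 11.89 × 19.69 / (28.03 × 75.63 × 86.53 × 1800) = 6.0285e-07
20 log₁₀(6.0285e-07) = -124.40 dB

-124.4 dB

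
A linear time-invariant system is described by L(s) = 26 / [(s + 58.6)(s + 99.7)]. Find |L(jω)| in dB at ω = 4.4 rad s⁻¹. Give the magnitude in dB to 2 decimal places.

|j4.4 + 58.6| = √(4.4² + 58.6²) = 58.76
|j4.4 + 99.7| = √(4.4² + 99.7²) = 99.8
|L(j4.4)| = 26 / (58.76 × 99.8) = 0.0044334
20 log₁₀(0.0044334) = -47.065 dB

-47.07 dB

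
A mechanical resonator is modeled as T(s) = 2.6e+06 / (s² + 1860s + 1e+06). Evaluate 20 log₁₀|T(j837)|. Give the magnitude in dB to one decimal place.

|(j837)² + 1860(j837) + 1e+06| = |2.9943e+05 + j1.5568e+06| = 1.585e+06
|T(j837)| = 2.6e+06 / 1.585e+06 = 1.64
20 log₁₀(1.64) = 4.30 dB

4.3 dB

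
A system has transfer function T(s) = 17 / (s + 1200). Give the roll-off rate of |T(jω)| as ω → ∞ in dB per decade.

-20 dB/decade

With 0 zeros and 1 pole, the high-frequency asymptotic slope is 20 × (0 − 1) = -20 dB/decade.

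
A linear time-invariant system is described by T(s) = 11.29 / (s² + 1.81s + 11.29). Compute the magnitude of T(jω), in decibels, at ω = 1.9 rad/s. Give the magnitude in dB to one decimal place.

2.6 dB

|(j1.9)² + 1.81(j1.9) + 11.29| = |7.68 + j3.439| = 8.415
|T(j1.9)| = 11.29 / 8.415 = 1.3417
20 log₁₀(1.3417) = 2.55 dB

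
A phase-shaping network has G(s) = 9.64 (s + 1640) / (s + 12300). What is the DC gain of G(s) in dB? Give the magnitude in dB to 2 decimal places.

2.18 dB

G(0) = 9.64 × 1640 / 12300 = 1.2853
20 log₁₀(1.2853) = 2.180 dB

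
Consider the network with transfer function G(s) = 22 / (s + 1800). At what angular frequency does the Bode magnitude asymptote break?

The single real pole at s = −1800 gives a corner at ω = 1800 rad/s.

1800 rad/s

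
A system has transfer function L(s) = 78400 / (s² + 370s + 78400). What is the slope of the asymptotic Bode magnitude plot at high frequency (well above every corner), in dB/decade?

With 0 zeros and 2 poles, the high-frequency asymptotic slope is 20 × (0 − 2) = -40 dB/decade.

-40 dB/decade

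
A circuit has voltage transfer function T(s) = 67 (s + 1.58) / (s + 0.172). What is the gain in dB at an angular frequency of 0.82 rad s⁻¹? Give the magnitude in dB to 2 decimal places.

|j0.82 + 1.58| = √(0.82² + 1.58²) = 1.78
|j0.82 + 0.172| = √(0.82² + 0.172²) = 0.8378
|T(j0.82)| = 67 × 1.78 / 0.8378 = 142.35
20 log₁₀(142.35) = 43.067 dB

43.07 dB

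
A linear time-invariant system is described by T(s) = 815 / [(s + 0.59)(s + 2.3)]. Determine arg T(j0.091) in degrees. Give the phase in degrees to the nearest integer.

∠(j0.091 + 0.59) = arctan(0.091/0.59) = 8.77°
∠(j0.091 + 2.3) = arctan(0.091/2.3) = 2.27°
∠T(j0.091) = − (8.77° + 2.27°) = -11.03°

-11°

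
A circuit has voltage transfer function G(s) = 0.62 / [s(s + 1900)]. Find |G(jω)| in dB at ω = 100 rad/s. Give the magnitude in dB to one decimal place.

|j100 + 1900| = √(100² + 1900²) = 1903
|j100| = 100
|G(j100)| = 0.62 / (1903 × 100) = 3.2586e-06
20 log₁₀(3.2586e-06) = -109.74 dB

-109.7 dB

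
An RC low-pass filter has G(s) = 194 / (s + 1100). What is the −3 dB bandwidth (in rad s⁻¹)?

1100 rad s⁻¹

For a single-pole low-pass, the −3 dB point is at the pole: ω = 1100 rad s⁻¹.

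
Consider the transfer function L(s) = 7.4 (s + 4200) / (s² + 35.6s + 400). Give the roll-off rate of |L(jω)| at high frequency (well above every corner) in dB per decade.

With 1 zero and 2 poles, the high-frequency asymptotic slope is 20 × (1 − 2) = -20 dB/decade.

-20 dB/decade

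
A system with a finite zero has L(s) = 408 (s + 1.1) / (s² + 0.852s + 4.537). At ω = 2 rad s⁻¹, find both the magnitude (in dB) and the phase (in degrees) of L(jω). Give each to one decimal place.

|L| = 54.3 dB, ∠L = -11.3°

|j2 + 1.1| = √(2² + 1.1²) = 2.283
|(j2)² + 0.852(j2) + 4.537| = |0.537 + j1.704| = 1.787
|L(j2)| = 408 × 2.283 / 1.787 = 521.25
20 log₁₀(521.25) = 54.34 dB
∠(j2 + 1.1) = arctan(2/1.1) = 61.19°
∠[(j2)² + 0.852(j2) + 4.537] = ∠[0.537 + j1.704] = 72.51°
∠L(j2) = 61.19° − 72.51° = -11.32°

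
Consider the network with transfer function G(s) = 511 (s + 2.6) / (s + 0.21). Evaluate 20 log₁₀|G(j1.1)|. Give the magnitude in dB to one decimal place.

62.2 dB

|j1.1 + 2.6| = √(1.1² + 2.6²) = 2.823
|j1.1 + 0.21| = √(1.1² + 0.21²) = 1.12
|G(j1.1)| = 511 × 2.823 / 1.12 = 1288.2
20 log₁₀(1288.2) = 62.20 dB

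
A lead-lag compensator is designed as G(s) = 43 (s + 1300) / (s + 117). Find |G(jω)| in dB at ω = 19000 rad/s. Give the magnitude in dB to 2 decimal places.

|j19000 + 1300| = √(19000² + 1300²) = 1.904e+04
|j19000 + 117| = √(19000² + 117²) = 1.9e+04
|G(j19000)| = 43 × 1.904e+04 / 1.9e+04 = 43.1
20 log₁₀(43.1) = 32.689 dB

32.69 dB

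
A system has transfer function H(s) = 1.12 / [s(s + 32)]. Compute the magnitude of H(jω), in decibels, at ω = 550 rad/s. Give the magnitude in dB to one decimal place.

-108.6 dB

|j550 + 32| = √(550² + 32²) = 550.9
|j550| = 550
|H(j550)| = 1.12 / (550.9 × 550) = 3.6962e-06
20 log₁₀(3.6962e-06) = -108.64 dB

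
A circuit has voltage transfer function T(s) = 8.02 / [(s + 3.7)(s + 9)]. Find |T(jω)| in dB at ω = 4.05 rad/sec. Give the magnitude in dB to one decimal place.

-16.6 dB

|j4.05 + 3.7| = √(4.05² + 3.7²) = 5.486
|j4.05 + 9| = √(4.05² + 9²) = 9.869
|T(j4.05)| = 8.02 / (5.486 × 9.869) = 0.14814
20 log₁₀(0.14814) = -16.59 dB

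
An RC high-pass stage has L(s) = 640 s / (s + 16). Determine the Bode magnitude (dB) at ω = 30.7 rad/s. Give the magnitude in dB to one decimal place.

|j30.7| = 30.7
|j30.7 + 16| = √(30.7² + 16²) = 34.62
|L(j30.7)| = 640 × 30.7 / 34.62 = 567.55
20 log₁₀(567.55) = 55.08 dB

55.1 dB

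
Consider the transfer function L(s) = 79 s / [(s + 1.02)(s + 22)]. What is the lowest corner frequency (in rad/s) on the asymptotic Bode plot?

1.02 rad/s

Break frequencies occur at each pole and zero magnitude: 1.02 rad/s, 22 rad/s.
The lowest is 1.02 rad/s.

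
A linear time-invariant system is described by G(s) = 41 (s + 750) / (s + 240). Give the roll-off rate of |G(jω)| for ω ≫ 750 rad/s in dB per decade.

0 dB/decade

With 1 zero and 1 pole, the high-frequency asymptotic slope is 20 × (1 − 1) = 0 dB/decade.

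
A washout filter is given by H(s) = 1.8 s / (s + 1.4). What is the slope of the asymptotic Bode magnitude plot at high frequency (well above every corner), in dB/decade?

0 dB/decade

With 1 zero and 1 pole, the high-frequency asymptotic slope is 20 × (1 − 1) = 0 dB/decade.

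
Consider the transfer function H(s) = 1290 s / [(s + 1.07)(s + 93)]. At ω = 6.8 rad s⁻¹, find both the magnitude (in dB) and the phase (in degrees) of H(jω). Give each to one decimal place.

|H| = 22.7 dB, ∠H = 4.8°

|j6.8| = 6.8
|j6.8 + 1.07| = √(6.8² + 1.07²) = 6.884
|j6.8 + 93| = √(6.8² + 93²) = 93.25
|H(j6.8)| = 1290 × 6.8 / (6.884 × 93.25) = 13.666
20 log₁₀(13.666) = 22.71 dB
∠(j6.8) = 90.00°
∠(j6.8 + 1.07) = arctan(6.8/1.07) = 81.06°
∠(j6.8 + 93) = arctan(6.8/93) = 4.18°
∠H(j6.8) = 90.00° − (81.06° + 4.18°) = 4.76°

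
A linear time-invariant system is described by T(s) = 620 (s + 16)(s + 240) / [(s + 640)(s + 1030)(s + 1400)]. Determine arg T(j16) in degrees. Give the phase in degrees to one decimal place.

45.8 deg

∠(j16 + 16) = arctan(16/16) = 45.00°
∠(j16 + 240) = arctan(16/240) = 3.81°
∠(j16 + 640) = arctan(16/640) = 1.43°
∠(j16 + 1030) = arctan(16/1030) = 0.89°
∠(j16 + 1400) = arctan(16/1400) = 0.65°
∠T(j16) = 45.00° + 3.81° − (1.43° + 0.89° + 0.65°) = 45.84°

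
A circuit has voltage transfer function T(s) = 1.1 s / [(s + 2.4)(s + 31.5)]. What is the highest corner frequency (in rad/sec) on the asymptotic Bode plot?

Break frequencies occur at each pole and zero magnitude: 2.4 rad/sec, 31.5 rad/sec.
The highest is 31.5 rad/sec.

31.5 rad/sec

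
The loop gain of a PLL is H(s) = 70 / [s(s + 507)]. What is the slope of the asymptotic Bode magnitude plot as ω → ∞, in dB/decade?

-40 dB/decade

With 0 zeros and 2 poles, the high-frequency asymptotic slope is 20 × (0 − 2) = -40 dB/decade.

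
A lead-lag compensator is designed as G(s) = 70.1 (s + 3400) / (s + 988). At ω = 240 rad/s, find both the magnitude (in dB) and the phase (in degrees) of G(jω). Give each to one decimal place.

|G| = 47.4 dB, ∠G = -9.6°

|j240 + 3400| = √(240² + 3400²) = 3408
|j240 + 988| = √(240² + 988²) = 1017
|G(j240)| = 70.1 × 3408 / 1017 = 235
20 log₁₀(235) = 47.42 dB
∠(j240 + 3400) = arctan(240/3400) = 4.04°
∠(j240 + 988) = arctan(240/988) = 13.65°
∠G(j240) = 4.04° − 13.65° = -9.62°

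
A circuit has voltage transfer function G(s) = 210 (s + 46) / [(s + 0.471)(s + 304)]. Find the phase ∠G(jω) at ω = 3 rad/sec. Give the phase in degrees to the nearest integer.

-78°

∠(j3 + 46) = arctan(3/46) = 3.73°
∠(j3 + 0.471) = arctan(3/0.471) = 81.08°
∠(j3 + 304) = arctan(3/304) = 0.57°
∠G(j3) = 3.73° − (81.08° + 0.57°) = -77.91°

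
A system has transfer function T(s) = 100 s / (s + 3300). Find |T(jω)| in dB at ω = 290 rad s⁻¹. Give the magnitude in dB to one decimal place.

|j290| = 290
|j290 + 3300| = √(290² + 3300²) = 3313
|T(j290)| = 100 × 290 / 3313 = 8.7541
20 log₁₀(8.7541) = 18.84 dB

18.8 dB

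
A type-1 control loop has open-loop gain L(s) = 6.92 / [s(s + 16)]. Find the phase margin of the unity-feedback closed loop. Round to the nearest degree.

88°

Gain crossover: |L(jω)| = 1 at ω ≈ 0.432 rad/sec.
∠L(j0.432) = −90° − arctan(0.432/16) ≈ -91.55°
PM = 180° + (-91.55°) = 88.45°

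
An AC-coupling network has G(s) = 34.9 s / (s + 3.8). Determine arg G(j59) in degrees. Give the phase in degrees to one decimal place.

∠(j59) = 90.00°
∠(j59 + 3.8) = arctan(59/3.8) = 86.31°
∠G(j59) = 90.00° − 86.31° = 3.69°

3.7°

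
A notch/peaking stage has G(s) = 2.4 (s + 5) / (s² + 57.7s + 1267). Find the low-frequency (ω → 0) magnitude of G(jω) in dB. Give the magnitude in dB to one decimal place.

G(0) = 2.4 × 5 / 1267 = 0.0094712
20 log₁₀(0.0094712) = -40.47 dB

-40.5 dB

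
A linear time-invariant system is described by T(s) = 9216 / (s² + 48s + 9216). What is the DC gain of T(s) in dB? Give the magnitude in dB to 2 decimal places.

0.00 dB

T(0) = 9216 / 9216 = 1
20 log₁₀(1) = 0.000 dB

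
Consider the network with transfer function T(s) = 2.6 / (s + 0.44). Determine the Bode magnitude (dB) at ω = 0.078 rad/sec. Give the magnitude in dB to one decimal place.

15.3 dB

|j0.078 + 0.44| = √(0.078² + 0.44²) = 0.4469
|T(j0.078)| = 2.6 / 0.4469 = 5.8184
20 log₁₀(5.8184) = 15.30 dB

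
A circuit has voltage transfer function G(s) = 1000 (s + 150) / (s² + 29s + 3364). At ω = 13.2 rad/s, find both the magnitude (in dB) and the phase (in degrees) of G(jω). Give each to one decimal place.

|j13.2 + 150| = √(13.2² + 150²) = 150.6
|(j13.2)² + 29(j13.2) + 3364| = |3189.8 + j382.8| = 3213
|G(j13.2)| = 1000 × 150.6 / 3213 = 46.871
20 log₁₀(46.871) = 33.42 dB
∠(j13.2 + 150) = arctan(13.2/150) = 5.03°
∠[(j13.2)² + 29(j13.2) + 3364] = ∠[3189.8 + j382.8] = 6.84°
∠G(j13.2) = 5.03° − 6.84° = -1.81°

|G| = 33.4 dB, ∠G = -1.8 deg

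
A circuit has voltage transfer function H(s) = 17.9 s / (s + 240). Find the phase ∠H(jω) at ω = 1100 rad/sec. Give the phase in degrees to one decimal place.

∠(j1100) = 90.00°
∠(j1100 + 240) = arctan(1100/240) = 77.69°
∠H(j1100) = 90.00° − 77.69° = 12.31°

12.3°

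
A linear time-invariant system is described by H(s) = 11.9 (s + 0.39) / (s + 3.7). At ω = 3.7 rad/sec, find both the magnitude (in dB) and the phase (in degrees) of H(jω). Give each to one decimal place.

|j3.7 + 0.39| = √(3.7² + 0.39²) = 3.72
|j3.7 + 3.7| = √(3.7² + 3.7²) = 5.233
|H(j3.7)| = 11.9 × 3.72 / 5.233 = 8.4612
20 log₁₀(8.4612) = 18.55 dB
∠(j3.7 + 0.39) = arctan(3.7/0.39) = 83.98°
∠(j3.7 + 3.7) = arctan(3.7/3.7) = 45.00°
∠H(j3.7) = 83.98° − 45.00° = 38.98°

|H| = 18.5 dB, ∠H = 39.0°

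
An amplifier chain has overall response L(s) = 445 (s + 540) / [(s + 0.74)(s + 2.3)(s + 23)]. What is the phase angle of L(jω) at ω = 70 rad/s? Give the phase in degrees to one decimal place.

∠(j70 + 540) = arctan(70/540) = 7.39°
∠(j70 + 0.74) = arctan(70/0.74) = 89.39°
∠(j70 + 2.3) = arctan(70/2.3) = 88.12°
∠(j70 + 23) = arctan(70/23) = 71.81°
∠L(j70) = 7.39° − (89.39° + 88.12° + 71.81°) = -241.94°

-241.9°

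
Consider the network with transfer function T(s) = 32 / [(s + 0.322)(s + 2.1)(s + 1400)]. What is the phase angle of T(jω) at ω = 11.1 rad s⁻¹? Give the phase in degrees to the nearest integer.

∠(j11.1 + 0.322) = arctan(11.1/0.322) = 88.34°
∠(j11.1 + 2.1) = arctan(11.1/2.1) = 79.29°
∠(j11.1 + 1400) = arctan(11.1/1400) = 0.45°
∠T(j11.1) = − (88.34° + 79.29° + 0.45°) = -168.08°

-168°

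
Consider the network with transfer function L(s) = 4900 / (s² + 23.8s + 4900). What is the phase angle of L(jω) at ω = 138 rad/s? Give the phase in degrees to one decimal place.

∠[(j138)² + 23.8(j138) + 4900] = ∠[-14144 + j3284.4] = 166.93°
∠L(j138) = −166.93° = -166.93°

-166.9°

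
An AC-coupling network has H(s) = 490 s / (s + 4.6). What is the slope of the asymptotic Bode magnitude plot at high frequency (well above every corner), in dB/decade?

With 1 zero and 1 pole, the high-frequency asymptotic slope is 20 × (1 − 1) = 0 dB/decade.

0 dB/decade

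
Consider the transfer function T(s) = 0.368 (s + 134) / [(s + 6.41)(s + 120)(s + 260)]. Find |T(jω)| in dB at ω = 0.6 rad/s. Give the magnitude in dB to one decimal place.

|j0.6 + 134| = √(0.6² + 134²) = 134
|j0.6 + 6.41| = √(0.6² + 6.41²) = 6.438
|j0.6 + 120| = √(0.6² + 120²) = 120
|j0.6 + 260| = √(0.6² + 260²) = 260
|T(j0.6)| = 0.368 × 134 / (6.438 × 120 × 260) = 0.0002455
20 log₁₀(0.0002455) = -72.20 dB

-72.2 dB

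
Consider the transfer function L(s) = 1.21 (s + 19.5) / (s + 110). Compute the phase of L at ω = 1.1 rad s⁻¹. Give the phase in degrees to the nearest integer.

3°

∠(j1.1 + 19.5) = arctan(1.1/19.5) = 3.23°
∠(j1.1 + 110) = arctan(1.1/110) = 0.57°
∠L(j1.1) = 3.23° − 0.57° = 2.66°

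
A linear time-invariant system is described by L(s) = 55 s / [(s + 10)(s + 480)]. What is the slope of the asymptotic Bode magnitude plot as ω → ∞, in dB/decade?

With 1 zero and 2 poles, the high-frequency asymptotic slope is 20 × (1 − 2) = -20 dB/decade.

-20 dB/decade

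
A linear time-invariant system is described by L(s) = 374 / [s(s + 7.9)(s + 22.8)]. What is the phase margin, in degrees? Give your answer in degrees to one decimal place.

70.7°

Gain crossover: |L(jω)| = 1 at ω ≈ 2 rad s⁻¹.
∠L(j2) = −90° − arctan(2/7.9) − arctan(2/22.8) ≈ -109.27°
PM = 180° + (-109.27°) = 70.73°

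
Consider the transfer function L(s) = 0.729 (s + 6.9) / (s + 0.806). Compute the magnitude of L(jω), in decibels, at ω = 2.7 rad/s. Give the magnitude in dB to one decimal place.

|j2.7 + 6.9| = √(2.7² + 6.9²) = 7.409
|j2.7 + 0.806| = √(2.7² + 0.806²) = 2.818
|L(j2.7)| = 0.729 × 7.409 / 2.818 = 1.917
20 log₁₀(1.917) = 5.65 dB

5.7 dB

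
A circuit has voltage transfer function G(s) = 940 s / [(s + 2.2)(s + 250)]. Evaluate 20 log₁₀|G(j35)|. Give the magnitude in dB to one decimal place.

|j35| = 35
|j35 + 2.2| = √(35² + 2.2²) = 35.07
|j35 + 250| = √(35² + 250²) = 252.4
|G(j35)| = 940 × 35 / (35.07 × 252.4) = 3.7164
20 log₁₀(3.7164) = 11.40 dB

11.4 dB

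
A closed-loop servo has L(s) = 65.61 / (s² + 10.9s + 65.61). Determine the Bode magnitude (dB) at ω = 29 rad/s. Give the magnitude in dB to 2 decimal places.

-22.12 dB

|(j29)² + 10.9(j29) + 65.61| = |-775.39 + j316.1| = 837.3
|L(j29)| = 65.61 / 837.3 = 0.078355
20 log₁₀(0.078355) = -22.119 dB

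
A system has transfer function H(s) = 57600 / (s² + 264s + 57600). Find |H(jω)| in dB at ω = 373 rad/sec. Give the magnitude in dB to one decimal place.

|(j373)² + 264(j373) + 57600| = |-81529 + j98472| = 1.278e+05
|H(j373)| = 57600 / 1.278e+05 = 0.45055
20 log₁₀(0.45055) = -6.93 dB

-6.9 dB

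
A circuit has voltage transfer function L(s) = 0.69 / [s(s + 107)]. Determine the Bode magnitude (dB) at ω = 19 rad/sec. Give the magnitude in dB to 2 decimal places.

-69.52 dB

|j19 + 107| = √(19² + 107²) = 108.7
|j19| = 19
|L(j19)| = 0.69 / (108.7 × 19) = 0.00033417
20 log₁₀(0.00033417) = -69.521 dB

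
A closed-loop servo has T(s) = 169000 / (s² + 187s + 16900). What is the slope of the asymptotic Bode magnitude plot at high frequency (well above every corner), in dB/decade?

-40 dB/decade

With 0 zeros and 2 poles, the high-frequency asymptotic slope is 20 × (0 − 2) = -40 dB/decade.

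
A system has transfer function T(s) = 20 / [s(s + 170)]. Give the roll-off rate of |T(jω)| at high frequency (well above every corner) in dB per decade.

With 0 zeros and 2 poles, the high-frequency asymptotic slope is 20 × (0 − 2) = -40 dB/decade.

-40 dB/decade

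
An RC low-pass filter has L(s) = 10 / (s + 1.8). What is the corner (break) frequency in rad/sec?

1.8 rad/sec

The single real pole at s = −1.8 gives a corner at ω = 1.8 rad/sec.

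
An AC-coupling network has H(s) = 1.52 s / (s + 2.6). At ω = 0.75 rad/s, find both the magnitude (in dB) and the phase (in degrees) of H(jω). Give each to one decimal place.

|H| = -7.5 dB, ∠H = 73.9°

|j0.75| = 0.75
|j0.75 + 2.6| = √(0.75² + 2.6²) = 2.706
|H(j0.75)| = 1.52 × 0.75 / 2.706 = 0.42128
20 log₁₀(0.42128) = -7.51 dB
∠(j0.75) = 90.00°
∠(j0.75 + 2.6) = arctan(0.75/2.6) = 16.09°
∠H(j0.75) = 90.00° − 16.09° = 73.91°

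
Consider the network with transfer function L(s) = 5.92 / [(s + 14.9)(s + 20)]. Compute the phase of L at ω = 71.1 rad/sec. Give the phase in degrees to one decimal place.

-152.5°

∠(j71.1 + 14.9) = arctan(71.1/14.9) = 78.16°
∠(j71.1 + 20) = arctan(71.1/20) = 74.29°
∠L(j71.1) = − (78.16° + 74.29°) = -152.45°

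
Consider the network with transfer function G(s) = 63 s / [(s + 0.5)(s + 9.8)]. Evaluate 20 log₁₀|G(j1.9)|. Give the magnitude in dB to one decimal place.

|j1.9| = 1.9
|j1.9 + 0.5| = √(1.9² + 0.5²) = 1.965
|j1.9 + 9.8| = √(1.9² + 9.8²) = 9.982
|G(j1.9)| = 63 × 1.9 / (1.965 × 9.982) = 6.1033
20 log₁₀(6.1033) = 15.71 dB

15.7 dB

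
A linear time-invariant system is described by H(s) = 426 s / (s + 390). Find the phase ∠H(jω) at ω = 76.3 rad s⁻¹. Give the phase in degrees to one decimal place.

78.9°

∠(j76.3) = 90.00°
∠(j76.3 + 390) = arctan(76.3/390) = 11.07°
∠H(j76.3) = 90.00° − 11.07° = 78.93°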